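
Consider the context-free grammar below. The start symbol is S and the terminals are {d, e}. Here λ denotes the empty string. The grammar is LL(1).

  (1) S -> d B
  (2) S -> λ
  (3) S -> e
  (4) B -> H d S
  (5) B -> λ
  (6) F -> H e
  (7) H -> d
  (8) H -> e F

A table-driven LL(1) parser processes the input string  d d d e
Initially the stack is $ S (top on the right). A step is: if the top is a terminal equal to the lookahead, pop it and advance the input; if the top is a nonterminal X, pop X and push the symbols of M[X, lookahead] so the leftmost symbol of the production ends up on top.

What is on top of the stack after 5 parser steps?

step 1: stack=$ S  input=d d d e $  — expand S -> d B
step 2: stack=$ B d  input=d d d e $  — match d
step 3: stack=$ B  input=d d e $  — expand B -> H d S
step 4: stack=$ S d H  input=d d e $  — expand H -> d
step 5: stack=$ S d d  input=d d e $  — match d
Stack after step 5: $ S d (top = d).

d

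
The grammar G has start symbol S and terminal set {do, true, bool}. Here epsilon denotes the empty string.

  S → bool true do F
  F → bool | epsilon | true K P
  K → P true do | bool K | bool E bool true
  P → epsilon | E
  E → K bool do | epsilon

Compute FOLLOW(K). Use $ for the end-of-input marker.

FIRST(S): from S→bool true do F we get {bool}. So FIRST(S) = {bool}.
FIRST(F): from F→bool we get {bool}; from F→epsilon we get {epsilon}; from F→true K P we get {true}. So FIRST(F) = {epsilon, bool, true}.
FIRST(K): from K→P true do we get {bool, true}; from K→bool K we get {bool}; from K→bool E bool true we get {bool}. So FIRST(K) = {bool, true}.
FIRST(E): from E→K bool do we get {bool, true}; from E→epsilon we get {epsilon}. So FIRST(E) = {epsilon, bool, true}.
FIRST(P): from P→epsilon we get {epsilon}; from P→E we get {epsilon, bool, true}. So FIRST(P) = {epsilon, bool, true}.
FOLLOW(S) includes $ since S is the start symbol.
FOLLOW(S): S appears on no right-hand side. Thus FOLLOW(S) = {$}.
FOLLOW(F): in S→bool true do F, the suffix after F is empty, so FOLLOW(F) ⊇ FOLLOW(S) = {$}. Thus FOLLOW(F) = {$}.
FOLLOW(K): in F→true K P, K is followed by P with FIRST {epsilon, bool, true}; in F→true K P, the suffix after K is nullable, so FOLLOW(K) ⊇ FOLLOW(F) = {$}; in K→bool K, the suffix after K is empty (adds nothing new); in E→K bool do, K is followed by bool do with FIRST {bool}. Thus FOLLOW(K) = {$, bool, true}.
FOLLOW(P): in F→true K P, the suffix after P is empty, so FOLLOW(P) ⊇ FOLLOW(F) = {$}; in K→P true do, P is followed by true do with FIRST {true}. Thus FOLLOW(P) = {$, true}.
FOLLOW(E): in K→bool E bool true, E is followed by bool true with FIRST {bool}; in P→E, the suffix after E is empty, so FOLLOW(E) ⊇ FOLLOW(P) = {$, true}. Thus FOLLOW(E) = {$, bool, true}.

{$, bool, true}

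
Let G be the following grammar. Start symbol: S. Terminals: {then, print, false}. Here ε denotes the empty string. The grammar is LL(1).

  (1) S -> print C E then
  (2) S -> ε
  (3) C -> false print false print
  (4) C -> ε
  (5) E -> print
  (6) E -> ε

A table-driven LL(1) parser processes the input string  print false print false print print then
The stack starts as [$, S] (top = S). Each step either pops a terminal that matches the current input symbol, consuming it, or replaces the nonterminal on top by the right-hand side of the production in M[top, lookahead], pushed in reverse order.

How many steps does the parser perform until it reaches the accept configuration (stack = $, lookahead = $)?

step 1: stack=$ S  input=print false print false print print then $  — expand S -> print C E then
step 2: stack=$ then E C print  input=print false print false print print then $  — match print
step 3: stack=$ then E C  input=false print false print print then $  — expand C -> false print false print
step 4: stack=$ then E print false print false  input=false print false print print then $  — match false
step 5: stack=$ then E print false print  input=print false print print then $  — match print
step 6: stack=$ then E print false  input=false print print then $  — match false
step 7: stack=$ then E print  input=print print then $  — match print
step 8: stack=$ then E  input=print then $  — expand E -> print
step 9: stack=$ then print  input=print then $  — match print
step 10: stack=$ then  input=then $  — match then
Accept reached after 10 steps.

10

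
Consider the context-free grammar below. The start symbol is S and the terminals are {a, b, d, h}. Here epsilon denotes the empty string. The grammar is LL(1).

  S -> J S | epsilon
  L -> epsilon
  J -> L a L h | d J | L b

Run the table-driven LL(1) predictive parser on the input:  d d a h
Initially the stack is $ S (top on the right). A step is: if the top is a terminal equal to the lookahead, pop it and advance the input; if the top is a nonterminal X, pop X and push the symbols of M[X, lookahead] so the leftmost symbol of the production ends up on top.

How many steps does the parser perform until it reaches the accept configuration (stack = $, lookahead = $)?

step 1: stack=$ S  input=d d a h $  — expand S -> J S
step 2: stack=$ S J  input=d d a h $  — expand J -> d J
step 3: stack=$ S J d  input=d d a h $  — match d
step 4: stack=$ S J  input=d a h $  — expand J -> d J
step 5: stack=$ S J d  input=d a h $  — match d
step 6: stack=$ S J  input=a h $  — expand J -> L a L h
step 7: stack=$ S h L a L  input=a h $  — expand L -> epsilon
step 8: stack=$ S h L a  input=a h $  — match a
step 9: stack=$ S h L  input=h $  — expand L -> epsilon
step 10: stack=$ S h  input=h $  — match h
step 11: stack=$ S  input=$  — expand S -> epsilon
Accept reached after 11 steps.

11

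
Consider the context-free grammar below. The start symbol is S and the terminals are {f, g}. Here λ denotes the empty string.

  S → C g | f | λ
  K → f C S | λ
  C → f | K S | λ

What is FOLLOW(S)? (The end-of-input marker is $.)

{$, f, g}

FIRST(K): from K→f C S we get {f}; from K→λ we get {λ}. So FIRST(K) = {λ, f}.
FIRST(S): from S→C g we get {f, g}; from S→f we get {f}; from S→λ we get {λ}. So FIRST(S) = {λ, f, g}.
FIRST(C): from C→f we get {f}; from C→K S we get {λ, f, g}; from C→λ we get {λ}. So FIRST(C) = {λ, f, g}.
FOLLOW(S) includes $ since S is the start symbol.
FOLLOW(S): in K→f C S, the suffix after S is empty, so FOLLOW(S) ⊇ FOLLOW(K) = {f, g}; in C→K S, the suffix after S is empty, so FOLLOW(S) ⊇ FOLLOW(C) = {f, g}. Thus FOLLOW(S) = {$, f, g}.
FOLLOW(K): in C→K S, K is followed by S with FIRST {λ, f, g}; in C→K S, the suffix after K is nullable, so FOLLOW(K) ⊇ FOLLOW(C) = {f, g}. Thus FOLLOW(K) = {f, g}.
FOLLOW(C): in S→C g, C is followed by g with FIRST {g}; in K→f C S, C is followed by S with FIRST {λ, f, g}; in K→f C S, the suffix after C is nullable, so FOLLOW(C) ⊇ FOLLOW(K) = {f, g}. Thus FOLLOW(C) = {f, g}.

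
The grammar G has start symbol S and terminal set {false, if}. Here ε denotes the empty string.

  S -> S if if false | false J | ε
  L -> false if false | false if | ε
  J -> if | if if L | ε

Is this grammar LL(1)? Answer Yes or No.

No

FIRST(S) = {ε, false, if}
FIRST(L) = {ε, false}
FIRST(J) = {ε, if}
FOLLOW(S) = {$, if}
FOLLOW(L) = {$, if}
FOLLOW(J) = {$, if}
Cell M[J, if] receives both J -> if and J -> if if L and J -> ε — the grammar is not LL(1).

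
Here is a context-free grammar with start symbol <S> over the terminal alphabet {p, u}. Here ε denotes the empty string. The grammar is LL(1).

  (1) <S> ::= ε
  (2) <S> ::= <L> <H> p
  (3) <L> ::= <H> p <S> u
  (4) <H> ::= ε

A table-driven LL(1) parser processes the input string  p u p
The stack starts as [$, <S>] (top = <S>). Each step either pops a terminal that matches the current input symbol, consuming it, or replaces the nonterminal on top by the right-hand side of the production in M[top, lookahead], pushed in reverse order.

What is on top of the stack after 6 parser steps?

<H>

step 1: stack=$ <S>  input=p u p $  — expand <S> ::= <L> <H> p
step 2: stack=$ p <H> <L>  input=p u p $  — expand <L> ::= <H> p <S> u
step 3: stack=$ p <H> u <S> p <H>  input=p u p $  — expand <H> ::= ε
step 4: stack=$ p <H> u <S> p  input=p u p $  — match p
step 5: stack=$ p <H> u <S>  input=u p $  — expand <S> ::= ε
step 6: stack=$ p <H> u  input=u p $  — match u
Stack after step 6: $ p <H> (top = <H>).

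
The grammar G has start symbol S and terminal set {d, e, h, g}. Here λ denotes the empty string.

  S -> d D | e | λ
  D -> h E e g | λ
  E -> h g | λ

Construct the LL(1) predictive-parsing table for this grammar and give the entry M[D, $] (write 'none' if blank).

D -> λ

FIRST(S): from S->d D we get {d}; from S->e we get {e}; from S->λ we get {λ}. So FIRST(S) = {λ, d, e}.
FIRST(D): from D->h E e g we get {h}; from D->λ we get {λ}. So FIRST(D) = {λ, h}.
FIRST(E): from E->h g we get {h}; from E->λ we get {λ}. So FIRST(E) = {λ, h}.
FOLLOW(S) includes $ since S is the start symbol.
FOLLOW(S): S appears on no right-hand side. Thus FOLLOW(S) = {$}.
FOLLOW(D): in S->d D, the suffix after D is empty, so FOLLOW(D) ⊇ FOLLOW(S) = {$}. Thus FOLLOW(D) = {$}.
For D -> h E e g: FIRST(h E e g) = {h}, so it goes in M[D, t] for t ∈ {h}.
For D -> λ: FIRST(λ) = {λ}, so it goes in M[D, t] for t ∈ {}; since λ ∈ FIRST, also for every t ∈ FOLLOW(D) = {$}.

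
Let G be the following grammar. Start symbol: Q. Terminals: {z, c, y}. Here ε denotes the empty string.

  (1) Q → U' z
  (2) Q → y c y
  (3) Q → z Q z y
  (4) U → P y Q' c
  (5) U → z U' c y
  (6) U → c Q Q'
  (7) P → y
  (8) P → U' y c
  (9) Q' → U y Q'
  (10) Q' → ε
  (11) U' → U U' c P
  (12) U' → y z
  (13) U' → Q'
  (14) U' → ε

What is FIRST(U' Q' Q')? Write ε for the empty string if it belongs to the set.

FIRST(Q): from Q→U' z we get {c, y, z}; from Q→y c y we get {y}; from Q→z Q z y we get {z}. So FIRST(Q) = {c, y, z}.
FIRST(U): from U→P y Q' c we get {c, y, z}; from U→z U' c y we get {z}; from U→c Q Q' we get {c}. So FIRST(U) = {c, y, z}.
FIRST(Q'): from Q'→U y Q' we get {c, y, z}; from Q'→ε we get {ε}. So FIRST(Q') = {ε, c, y, z}.
FIRST(U'): from U'→U U' c P we get {c, y, z}; from U'→y z we get {y}; from U'→Q' we get {ε, c, y, z}; from U'→ε we get {ε}. So FIRST(U') = {ε, c, y, z}.
FIRST(P): from P→y we get {y}; from P→U' y c we get {c, y, z}. So FIRST(P) = {c, y, z}.
FIRST(U' Q' Q'): take FIRST of each symbol in turn, carrying on past any symbol whose FIRST contains ε; result {ε, c, y, z}.

{ε, c, y, z}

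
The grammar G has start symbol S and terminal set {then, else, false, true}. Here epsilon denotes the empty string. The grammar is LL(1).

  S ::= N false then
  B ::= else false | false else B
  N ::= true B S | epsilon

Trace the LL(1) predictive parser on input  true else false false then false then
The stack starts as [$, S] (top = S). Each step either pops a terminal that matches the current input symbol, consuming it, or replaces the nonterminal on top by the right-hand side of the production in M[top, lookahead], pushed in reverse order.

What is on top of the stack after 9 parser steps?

step 1: stack=$ S  input=true else false false then false then $  — expand S ::= N false then
step 2: stack=$ then false N  input=true else false false then false then $  — expand N ::= true B S
step 3: stack=$ then false S B true  input=true else false false then false then $  — match true
step 4: stack=$ then false S B  input=else false false then false then $  — expand B ::= else false
step 5: stack=$ then false S false else  input=else false false then false then $  — match else
step 6: stack=$ then false S false  input=false false then false then $  — match false
step 7: stack=$ then false S  input=false then false then $  — expand S ::= N false then
step 8: stack=$ then false then false N  input=false then false then $  — expand N ::= epsilon
step 9: stack=$ then false then false  input=false then false then $  — match false
Stack after step 9: $ then false then (top = then).

then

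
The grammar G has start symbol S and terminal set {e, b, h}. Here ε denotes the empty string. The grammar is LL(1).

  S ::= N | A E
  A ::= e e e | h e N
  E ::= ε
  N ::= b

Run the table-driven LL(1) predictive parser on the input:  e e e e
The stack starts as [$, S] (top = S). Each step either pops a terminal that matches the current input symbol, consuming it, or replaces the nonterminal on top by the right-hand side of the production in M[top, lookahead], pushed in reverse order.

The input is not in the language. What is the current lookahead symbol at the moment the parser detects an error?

e

     Stack      Input      Action
  1  $ S        e e e e $  expand S ::= A E
  2  $ E A      e e e e $  expand A ::= e e e
  3  $ E e e e  e e e e $  match e
  4  $ E e e    e e e $    match e
  5  $ E e      e e $      match e
  6  $ E        e $        error: M[E, e] is empty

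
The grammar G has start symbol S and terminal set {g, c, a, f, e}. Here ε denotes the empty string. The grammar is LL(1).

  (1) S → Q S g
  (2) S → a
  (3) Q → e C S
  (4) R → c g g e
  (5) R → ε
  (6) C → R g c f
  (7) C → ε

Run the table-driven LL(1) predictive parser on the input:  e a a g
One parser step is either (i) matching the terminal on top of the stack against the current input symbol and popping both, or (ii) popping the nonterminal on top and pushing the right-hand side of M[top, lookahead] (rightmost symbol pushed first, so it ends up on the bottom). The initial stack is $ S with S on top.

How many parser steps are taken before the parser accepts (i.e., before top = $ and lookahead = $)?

9

     Stack        Input      Action
  1  $ S          e a a g $  expand S → Q S g
  2  $ g S Q      e a a g $  expand Q → e C S
  3  $ g S S C e  e a a g $  match e
  4  $ g S S C    a a g $    expand C → ε
  5  $ g S S      a a g $    expand S → a
  6  $ g S a      a a g $    match a
  7  $ g S        a g $      expand S → a
  8  $ g a        a g $      match a
  9  $ g          g $        match g
Accept reached after 9 steps.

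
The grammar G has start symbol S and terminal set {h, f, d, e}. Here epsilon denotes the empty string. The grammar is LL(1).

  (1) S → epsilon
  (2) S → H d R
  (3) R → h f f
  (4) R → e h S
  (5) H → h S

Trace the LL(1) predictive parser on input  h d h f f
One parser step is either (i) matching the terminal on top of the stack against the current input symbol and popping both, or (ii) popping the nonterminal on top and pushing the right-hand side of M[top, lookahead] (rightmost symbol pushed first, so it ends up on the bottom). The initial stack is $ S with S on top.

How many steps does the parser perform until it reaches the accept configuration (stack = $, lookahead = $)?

     Stack      Input        Action
  1  $ S        h d h f f $  expand S → H d R
  2  $ R d H    h d h f f $  expand H → h S
  3  $ R d S h  h d h f f $  match h
  4  $ R d S    d h f f $    expand S → epsilon
  5  $ R d      d h f f $    match d
  6  $ R        h f f $      expand R → h f f
  7  $ f f h    h f f $      match h
  8  $ f f      f f $        match f
  9  $ f        f $          match f
Accept reached after 9 steps.

9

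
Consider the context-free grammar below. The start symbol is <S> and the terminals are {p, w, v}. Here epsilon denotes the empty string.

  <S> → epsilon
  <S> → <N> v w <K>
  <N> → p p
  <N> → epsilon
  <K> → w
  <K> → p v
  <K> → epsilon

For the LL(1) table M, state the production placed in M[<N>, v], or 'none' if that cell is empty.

<N> → epsilon

FIRST(<N>): from <N>→p p we get {p}; from <N>→epsilon we get {epsilon}. So FIRST(<N>) = {epsilon, p}.
FIRST(<K>): from <K>→w we get {w}; from <K>→p v we get {p}; from <K>→epsilon we get {epsilon}. So FIRST(<K>) = {epsilon, p, w}.
FIRST(<S>): from <S>→epsilon we get {epsilon}; from <S>→<N> v w <K> we get {p, v}. So FIRST(<S>) = {epsilon, p, v}.
FOLLOW(<S>) includes $ since <S> is the start symbol.
FOLLOW(<N>): in <S>→<N> v w <K>, <N> is followed by v w <K> with FIRST {v}. Thus FOLLOW(<N>) = {v}.
For <N> → p p: FIRST(p p) = {p}, so it goes in M[<N>, t] for t ∈ {p}.
For <N> → epsilon: FIRST(epsilon) = {epsilon}, so it goes in M[<N>, t] for t ∈ {}; since epsilon ∈ FIRST, also for every t ∈ FOLLOW(<N>) = {v}.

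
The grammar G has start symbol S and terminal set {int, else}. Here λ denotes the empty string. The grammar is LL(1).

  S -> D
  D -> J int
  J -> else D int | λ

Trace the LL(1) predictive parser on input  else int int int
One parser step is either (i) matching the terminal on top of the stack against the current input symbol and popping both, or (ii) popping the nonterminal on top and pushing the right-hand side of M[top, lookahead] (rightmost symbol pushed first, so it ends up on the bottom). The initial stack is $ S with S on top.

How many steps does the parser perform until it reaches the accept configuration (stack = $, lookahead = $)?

     Stack             Input               Action
  1  $ S               else int int int $  expand S -> D
  2  $ D               else int int int $  expand D -> J int
  3  $ int J           else int int int $  expand J -> else D int
  4  $ int int D else  else int int int $  match else
  5  $ int int D       int int int $       expand D -> J int
  6  $ int int int J   int int int $       expand J -> λ
  7  $ int int int     int int int $       match int
  8  $ int int         int int $           match int
  9  $ int             int $               match int
Accept reached after 9 steps.

9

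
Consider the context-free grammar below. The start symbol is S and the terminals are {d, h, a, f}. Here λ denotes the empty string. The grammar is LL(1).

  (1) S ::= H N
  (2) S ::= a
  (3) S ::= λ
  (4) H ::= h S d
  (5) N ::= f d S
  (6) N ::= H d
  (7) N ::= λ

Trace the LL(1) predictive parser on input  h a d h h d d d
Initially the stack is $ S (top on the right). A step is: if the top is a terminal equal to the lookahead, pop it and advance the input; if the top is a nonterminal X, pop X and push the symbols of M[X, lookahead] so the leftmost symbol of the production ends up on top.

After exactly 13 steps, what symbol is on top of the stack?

step 1: stack=$ S  input=h a d h h d d d $  — expand S ::= H N
step 2: stack=$ N H  input=h a d h h d d d $  — expand H ::= h S d
step 3: stack=$ N d S h  input=h a d h h d d d $  — match h
step 4: stack=$ N d S  input=a d h h d d d $  — expand S ::= a
step 5: stack=$ N d a  input=a d h h d d d $  — match a
step 6: stack=$ N d  input=d h h d d d $  — match d
step 7: stack=$ N  input=h h d d d $  — expand N ::= H d
step 8: stack=$ d H  input=h h d d d $  — expand H ::= h S d
step 9: stack=$ d d S h  input=h h d d d $  — match h
step 10: stack=$ d d S  input=h d d d $  — expand S ::= H N
step 11: stack=$ d d N H  input=h d d d $  — expand H ::= h S d
step 12: stack=$ d d N d S h  input=h d d d $  — match h
step 13: stack=$ d d N d S  input=d d d $  — expand S ::= λ
Stack after step 13: $ d d N d (top = d).

d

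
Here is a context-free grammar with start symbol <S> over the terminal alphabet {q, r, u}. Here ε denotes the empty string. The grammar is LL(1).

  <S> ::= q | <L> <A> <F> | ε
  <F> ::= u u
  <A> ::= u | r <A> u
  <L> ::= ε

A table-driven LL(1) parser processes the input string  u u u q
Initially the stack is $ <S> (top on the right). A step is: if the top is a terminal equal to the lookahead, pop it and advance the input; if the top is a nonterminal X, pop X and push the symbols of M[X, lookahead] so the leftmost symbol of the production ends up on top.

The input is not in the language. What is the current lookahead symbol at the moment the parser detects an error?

step 1: stack=$ <S>  input=u u u q $  — expand <S> ::= <L> <A> <F>
step 2: stack=$ <F> <A> <L>  input=u u u q $  — expand <L> ::= ε
step 3: stack=$ <F> <A>  input=u u u q $  — expand <A> ::= u
step 4: stack=$ <F> u  input=u u u q $  — match u
step 5: stack=$ <F>  input=u u q $  — expand <F> ::= u u
step 6: stack=$ u u  input=u u q $  — match u
step 7: stack=$ u  input=u q $  — match u
step 8: stack=$  input=q $  — error: stack empty but input remains

q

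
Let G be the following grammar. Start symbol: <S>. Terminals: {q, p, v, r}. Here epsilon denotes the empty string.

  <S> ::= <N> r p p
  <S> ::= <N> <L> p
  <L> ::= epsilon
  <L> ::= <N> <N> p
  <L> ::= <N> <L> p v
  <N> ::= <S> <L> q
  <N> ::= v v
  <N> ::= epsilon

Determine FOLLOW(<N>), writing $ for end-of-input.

{p, r, v}

FIRST(<S>) = {p, r, v}  (via <N> r p p, <N> <L> p)
FIRST(<N>) = {epsilon, p, r, v}  (via <S> <L> q)
FIRST(<L>) = {epsilon, p, r, v}  (via <N> <N> p, <N> <L> p v)
FOLLOW(<S>) includes $ since <S> is the start symbol.
FOLLOW(<S>): in <N>::=<S> <L> q, <S> is followed by <L> q with FIRST {p, q, r, v}. Thus FOLLOW(<S>) = {$, p, q, r, v}.
FOLLOW(<L>): in <S>::=<N> <L> p, <L> is followed by p with FIRST {p}; in <L>::=<N> <L> p v, <L> is followed by p v with FIRST {p}; in <N>::=<S> <L> q, <L> is followed by q with FIRST {q}. Thus FOLLOW(<L>) = {p, q}.
FOLLOW(<N>): in <S>::=<N> r p p, <N> is followed by r p p with FIRST {r}; in <S>::=<N> <L> p, <N> is followed by <L> p with FIRST {p, r, v}; in <L>::=<N> <N> p (occurrence 1), <N> is followed by <N> p with FIRST {p, r, v}; in <L>::=<N> <N> p (occurrence 2), <N> is followed by p with FIRST {p}; in <L>::=<N> <L> p v, <N> is followed by <L> p v with FIRST {p, r, v}. Thus FOLLOW(<N>) = {p, r, v}.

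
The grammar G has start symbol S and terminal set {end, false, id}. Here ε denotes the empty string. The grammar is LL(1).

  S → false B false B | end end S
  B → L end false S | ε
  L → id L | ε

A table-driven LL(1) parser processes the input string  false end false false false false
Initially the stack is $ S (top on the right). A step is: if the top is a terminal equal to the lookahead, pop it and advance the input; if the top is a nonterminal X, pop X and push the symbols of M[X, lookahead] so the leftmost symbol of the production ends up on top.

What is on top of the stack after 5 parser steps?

false

step 1: stack=$ S  input=false end false false false false $  — expand S → false B false B
step 2: stack=$ B false B false  input=false end false false false false $  — match false
step 3: stack=$ B false B  input=end false false false false $  — expand B → L end false S
step 4: stack=$ B false S false end L  input=end false false false false $  — expand L → ε
step 5: stack=$ B false S false end  input=end false false false false $  — match end
Stack after step 5: $ B false S false (top = false).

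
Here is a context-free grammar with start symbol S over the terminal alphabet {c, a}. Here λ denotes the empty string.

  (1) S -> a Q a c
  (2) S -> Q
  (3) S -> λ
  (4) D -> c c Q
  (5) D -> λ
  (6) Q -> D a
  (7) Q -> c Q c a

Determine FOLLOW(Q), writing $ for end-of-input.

{$, a, c}

FIRST(D): from D->c c Q we get {c}; from D->λ we get {λ}. So FIRST(D) = {λ, c}.
FIRST(Q): from Q->D a we get {a, c}; from Q->c Q c a we get {c}. So FIRST(Q) = {a, c}.
FIRST(S): from S->a Q a c we get {a}; from S->Q we get {a, c}; from S->λ we get {λ}. So FIRST(S) = {λ, a, c}.
FOLLOW(S) includes $ since S is the start symbol.
FOLLOW(S): S appears on no right-hand side. Thus FOLLOW(S) = {$}.
FOLLOW(D): in Q->D a, D is followed by a with FIRST {a}. Thus FOLLOW(D) = {a}.
FOLLOW(Q): in S->a Q a c, Q is followed by a c with FIRST {a}; in S->Q, the suffix after Q is empty, so FOLLOW(Q) ⊇ FOLLOW(S) = {$}; in D->c c Q, the suffix after Q is empty, so FOLLOW(Q) ⊇ FOLLOW(D) = {a}; in Q->c Q c a, Q is followed by c a with FIRST {c}. Thus FOLLOW(Q) = {$, a, c}.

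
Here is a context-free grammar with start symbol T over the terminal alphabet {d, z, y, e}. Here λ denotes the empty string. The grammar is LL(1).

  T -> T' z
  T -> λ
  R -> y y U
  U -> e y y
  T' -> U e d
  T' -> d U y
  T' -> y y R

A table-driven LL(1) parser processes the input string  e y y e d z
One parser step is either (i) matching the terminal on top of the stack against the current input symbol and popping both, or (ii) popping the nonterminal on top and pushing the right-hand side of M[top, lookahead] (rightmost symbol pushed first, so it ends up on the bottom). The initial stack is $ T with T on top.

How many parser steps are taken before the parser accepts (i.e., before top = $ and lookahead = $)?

step 1: stack=$ T  input=e y y e d z $  — expand T -> T' z
step 2: stack=$ z T'  input=e y y e d z $  — expand T' -> U e d
step 3: stack=$ z d e U  input=e y y e d z $  — expand U -> e y y
step 4: stack=$ z d e y y e  input=e y y e d z $  — match e
step 5: stack=$ z d e y y  input=y y e d z $  — match y
step 6: stack=$ z d e y  input=y e d z $  — match y
step 7: stack=$ z d e  input=e d z $  — match e
step 8: stack=$ z d  input=d z $  — match d
step 9: stack=$ z  input=z $  — match z
Accept reached after 9 steps.

9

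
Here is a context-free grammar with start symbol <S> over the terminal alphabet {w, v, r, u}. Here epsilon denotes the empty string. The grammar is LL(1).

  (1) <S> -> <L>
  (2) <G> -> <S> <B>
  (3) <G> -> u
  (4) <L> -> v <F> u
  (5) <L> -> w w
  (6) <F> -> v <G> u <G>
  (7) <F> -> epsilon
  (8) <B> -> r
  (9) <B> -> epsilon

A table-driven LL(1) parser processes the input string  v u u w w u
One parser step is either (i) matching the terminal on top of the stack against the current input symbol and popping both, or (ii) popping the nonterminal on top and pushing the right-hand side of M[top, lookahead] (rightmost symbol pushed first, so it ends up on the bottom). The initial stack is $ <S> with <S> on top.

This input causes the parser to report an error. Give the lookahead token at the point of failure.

u

step 1: stack=$ <S>  input=v u u w w u $  — expand <S> -> <L>
step 2: stack=$ <L>  input=v u u w w u $  — expand <L> -> v <F> u
step 3: stack=$ u <F> v  input=v u u w w u $  — match v
step 4: stack=$ u <F>  input=u u w w u $  — expand <F> -> epsilon
step 5: stack=$ u  input=u u w w u $  — match u
step 6: stack=$  input=u w w u $  — error: stack empty but input remains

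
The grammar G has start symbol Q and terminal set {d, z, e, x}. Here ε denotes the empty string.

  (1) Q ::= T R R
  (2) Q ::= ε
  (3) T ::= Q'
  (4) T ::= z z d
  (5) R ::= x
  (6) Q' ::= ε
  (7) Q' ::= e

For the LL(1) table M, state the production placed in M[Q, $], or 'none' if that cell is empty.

FIRST(R): from R::=x we get {x}. So FIRST(R) = {x}.
FIRST(Q'): from Q'::=ε we get {ε}; from Q'::=e we get {e}. So FIRST(Q') = {ε, e}.
FIRST(T): from T::=Q' we get {ε, e}; from T::=z z d we get {z}. So FIRST(T) = {ε, e, z}.
FIRST(Q): from Q::=T R R we get {e, x, z}; from Q::=ε we get {ε}. So FIRST(Q) = {ε, e, x, z}.
FOLLOW(Q) includes $ since Q is the start symbol.
FOLLOW(Q): Q appears on no right-hand side. Thus FOLLOW(Q) = {$}.
For Q ::= T R R: FIRST(T R R) = {e, x, z}, so it goes in M[Q, t] for t ∈ {e, x, z}.
For Q ::= ε: FIRST(ε) = {ε}, so it goes in M[Q, t] for t ∈ {}; since ε ∈ FIRST, also for every t ∈ FOLLOW(Q) = {$}.

Q ::= ε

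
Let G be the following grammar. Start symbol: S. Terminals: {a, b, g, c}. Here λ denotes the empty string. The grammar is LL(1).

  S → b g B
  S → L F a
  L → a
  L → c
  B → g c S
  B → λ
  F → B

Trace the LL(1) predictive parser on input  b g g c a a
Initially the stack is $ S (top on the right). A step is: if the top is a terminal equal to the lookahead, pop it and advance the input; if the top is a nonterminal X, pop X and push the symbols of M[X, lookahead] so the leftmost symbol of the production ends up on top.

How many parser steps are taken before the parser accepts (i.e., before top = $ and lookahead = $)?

      Stack    Input          Action
   1  $ S      b g g c a a $  expand S → b g B
   2  $ B g b  b g g c a a $  match b
   3  $ B g    g g c a a $    match g
   4  $ B      g c a a $      expand B → g c S
   5  $ S c g  g c a a $      match g
   6  $ S c    c a a $        match c
   7  $ S      a a $          expand S → L F a
   8  $ a F L  a a $          expand L → a
   9  $ a F a  a a $          match a
  10  $ a F    a $            expand F → B
  11  $ a B    a $            expand B → λ
  12  $ a      a $            match a
Accept reached after 12 steps.

12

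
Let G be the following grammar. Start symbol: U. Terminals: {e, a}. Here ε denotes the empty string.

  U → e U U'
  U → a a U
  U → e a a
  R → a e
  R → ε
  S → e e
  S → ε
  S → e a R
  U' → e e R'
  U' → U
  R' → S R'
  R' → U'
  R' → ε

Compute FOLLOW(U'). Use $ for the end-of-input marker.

{$, a, e}

FIRST(U) = {a, e}
FIRST(R) = {ε, a}
FIRST(S) = {ε, e}
FIRST(U') = {a, e}  (via U)
FIRST(R') = {ε, a, e}  (via S R', U')
FOLLOW(U) includes $ since U is the start symbol.
FOLLOW(U): in U→e U U', U is followed by U' with FIRST {a, e}; in U→a a U, the suffix after U is empty (adds nothing new); in U'→U, the suffix after U is empty, so FOLLOW(U) ⊇ FOLLOW(U') = {$, a, e}. Thus FOLLOW(U) = {$, a, e}.
FOLLOW(R): in S→e a R, the suffix after R is empty, so FOLLOW(R) ⊇ FOLLOW(S) = {$, a, e}. Thus FOLLOW(R) = {$, a, e}.
FOLLOW(S): in R'→S R', S is followed by R' with FIRST {ε, a, e}; in R'→S R', the suffix after S is nullable, so FOLLOW(S) ⊇ FOLLOW(R') = {$, a, e}. Thus FOLLOW(S) = {$, a, e}.
FOLLOW(U'): in U→e U U', the suffix after U' is empty, so FOLLOW(U') ⊇ FOLLOW(U) = {$, a, e}; in R'→U', the suffix after U' is empty, so FOLLOW(U') ⊇ FOLLOW(R') = {$, a, e}. Thus FOLLOW(U') = {$, a, e}.
FOLLOW(R'): in U'→e e R', the suffix after R' is empty, so FOLLOW(R') ⊇ FOLLOW(U') = {$, a, e}; in R'→S R', the suffix after R' is empty (adds nothing new). Thus FOLLOW(R') = {$, a, e}.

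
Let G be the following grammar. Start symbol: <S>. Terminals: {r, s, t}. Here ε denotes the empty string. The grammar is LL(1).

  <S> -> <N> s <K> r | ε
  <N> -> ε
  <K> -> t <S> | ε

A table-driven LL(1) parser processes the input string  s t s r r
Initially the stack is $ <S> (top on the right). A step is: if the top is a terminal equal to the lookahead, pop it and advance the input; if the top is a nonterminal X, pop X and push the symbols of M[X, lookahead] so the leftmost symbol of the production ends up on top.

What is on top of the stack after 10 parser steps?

r

step 1: stack=$ <S>  input=s t s r r $  — expand <S> -> <N> s <K> r
step 2: stack=$ r <K> s <N>  input=s t s r r $  — expand <N> -> ε
step 3: stack=$ r <K> s  input=s t s r r $  — match s
step 4: stack=$ r <K>  input=t s r r $  — expand <K> -> t <S>
step 5: stack=$ r <S> t  input=t s r r $  — match t
step 6: stack=$ r <S>  input=s r r $  — expand <S> -> <N> s <K> r
step 7: stack=$ r r <K> s <N>  input=s r r $  — expand <N> -> ε
step 8: stack=$ r r <K> s  input=s r r $  — match s
step 9: stack=$ r r <K>  input=r r $  — expand <K> -> ε
step 10: stack=$ r r  input=r r $  — match r
Stack after step 10: $ r (top = r).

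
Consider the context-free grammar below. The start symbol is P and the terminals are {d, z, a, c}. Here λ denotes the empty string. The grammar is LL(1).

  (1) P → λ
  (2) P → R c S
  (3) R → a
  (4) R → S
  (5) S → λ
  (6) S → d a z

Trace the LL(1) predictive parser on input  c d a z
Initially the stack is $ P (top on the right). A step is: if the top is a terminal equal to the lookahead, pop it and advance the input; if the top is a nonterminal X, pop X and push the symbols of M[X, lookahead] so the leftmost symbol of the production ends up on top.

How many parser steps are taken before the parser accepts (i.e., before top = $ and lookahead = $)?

     Stack    Input      Action
  1  $ P      c d a z $  expand P → R c S
  2  $ S c R  c d a z $  expand R → S
  3  $ S c S  c d a z $  expand S → λ
  4  $ S c    c d a z $  match c
  5  $ S      d a z $    expand S → d a z
  6  $ z a d  d a z $    match d
  7  $ z a    a z $      match a
  8  $ z      z $        match z
Accept reached after 8 steps.

8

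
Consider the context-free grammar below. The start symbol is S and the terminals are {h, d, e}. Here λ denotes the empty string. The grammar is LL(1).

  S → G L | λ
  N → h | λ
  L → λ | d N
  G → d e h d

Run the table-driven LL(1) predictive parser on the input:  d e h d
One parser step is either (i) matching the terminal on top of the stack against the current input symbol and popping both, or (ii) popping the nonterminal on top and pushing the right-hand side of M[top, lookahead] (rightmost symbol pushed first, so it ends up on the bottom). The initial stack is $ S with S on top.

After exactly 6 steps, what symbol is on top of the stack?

L

     Stack        Input      Action
  1  $ S          d e h d $  expand S → G L
  2  $ L G        d e h d $  expand G → d e h d
  3  $ L d h e d  d e h d $  match d
  4  $ L d h e    e h d $    match e
  5  $ L d h      h d $      match h
  6  $ L d        d $        match d
Stack after step 6: $ L (top = L).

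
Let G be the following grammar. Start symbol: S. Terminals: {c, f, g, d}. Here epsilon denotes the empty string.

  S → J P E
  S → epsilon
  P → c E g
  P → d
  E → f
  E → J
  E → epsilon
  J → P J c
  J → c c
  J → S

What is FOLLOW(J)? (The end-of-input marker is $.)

FIRST(P) = {c, d}
FIRST(S) = {epsilon, c, d}  (via J P E)
FIRST(J) = {epsilon, c, d}  (via P J c, S)
FIRST(E) = {epsilon, c, d, f}  (via J)
FOLLOW(S) includes $ since S is the start symbol.
FOLLOW(S): in J→S, the suffix after S is empty, so FOLLOW(S) ⊇ FOLLOW(J) = {$, c, d, g}. Thus FOLLOW(S) = {$, c, d, g}.
FOLLOW(P): in S→J P E, P is followed by E with FIRST {epsilon, c, d, f}; in S→J P E, the suffix after P is nullable, so FOLLOW(P) ⊇ FOLLOW(S) = {$, c, d, g}; in J→P J c, P is followed by J c with FIRST {c, d}. Thus FOLLOW(P) = {$, c, d, f, g}.
FOLLOW(E): in S→J P E, the suffix after E is empty, so FOLLOW(E) ⊇ FOLLOW(S) = {$, c, d, g}; in P→c E g, E is followed by g with FIRST {g}. Thus FOLLOW(E) = {$, c, d, g}.
FOLLOW(J): in S→J P E, J is followed by P E with FIRST {c, d}; in E→J, the suffix after J is empty, so FOLLOW(J) ⊇ FOLLOW(E) = {$, c, d, g}; in J→P J c, J is followed by c with FIRST {c}. Thus FOLLOW(J) = {$, c, d, g}.

{$, c, d, g}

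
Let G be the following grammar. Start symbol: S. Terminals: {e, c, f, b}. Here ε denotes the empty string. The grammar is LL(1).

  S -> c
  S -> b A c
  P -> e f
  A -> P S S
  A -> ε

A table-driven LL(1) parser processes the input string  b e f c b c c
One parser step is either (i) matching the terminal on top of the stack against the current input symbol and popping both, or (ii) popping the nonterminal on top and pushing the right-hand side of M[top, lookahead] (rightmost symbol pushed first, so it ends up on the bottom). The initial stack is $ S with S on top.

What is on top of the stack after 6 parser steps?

S

step 1: stack=$ S  input=b e f c b c c $  — expand S -> b A c
step 2: stack=$ c A b  input=b e f c b c c $  — match b
step 3: stack=$ c A  input=e f c b c c $  — expand A -> P S S
step 4: stack=$ c S S P  input=e f c b c c $  — expand P -> e f
step 5: stack=$ c S S f e  input=e f c b c c $  — match e
step 6: stack=$ c S S f  input=f c b c c $  — match f
Stack after step 6: $ c S S (top = S).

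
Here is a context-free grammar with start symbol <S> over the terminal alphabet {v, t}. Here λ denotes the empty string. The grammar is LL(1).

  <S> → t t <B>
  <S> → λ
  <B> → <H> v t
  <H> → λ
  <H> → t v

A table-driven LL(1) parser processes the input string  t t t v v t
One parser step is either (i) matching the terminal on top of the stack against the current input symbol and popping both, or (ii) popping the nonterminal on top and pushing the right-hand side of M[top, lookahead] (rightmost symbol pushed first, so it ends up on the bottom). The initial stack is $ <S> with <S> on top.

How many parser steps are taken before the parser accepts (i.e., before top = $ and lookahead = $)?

9

     Stack      Input          Action
  1  $ <S>      t t t v v t $  expand <S> → t t <B>
  2  $ <B> t t  t t t v v t $  match t
  3  $ <B> t    t t v v t $    match t
  4  $ <B>      t v v t $      expand <B> → <H> v t
  5  $ t v <H>  t v v t $      expand <H> → t v
  6  $ t v v t  t v v t $      match t
  7  $ t v v    v v t $        match v
  8  $ t v      v t $          match v
  9  $ t        t $            match t
Accept reached after 9 steps.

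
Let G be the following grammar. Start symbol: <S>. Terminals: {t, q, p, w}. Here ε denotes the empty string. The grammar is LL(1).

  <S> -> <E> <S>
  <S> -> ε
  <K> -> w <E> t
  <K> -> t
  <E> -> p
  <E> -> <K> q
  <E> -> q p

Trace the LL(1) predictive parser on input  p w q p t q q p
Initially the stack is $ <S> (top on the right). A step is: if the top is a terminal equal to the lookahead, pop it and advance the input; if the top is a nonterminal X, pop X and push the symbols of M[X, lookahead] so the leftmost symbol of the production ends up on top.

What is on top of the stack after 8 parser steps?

     Stack            Input              Action
  1  $ <S>            p w q p t q q p $  expand <S> -> <E> <S>
  2  $ <S> <E>        p w q p t q q p $  expand <E> -> p
  3  $ <S> p          p w q p t q q p $  match p
  4  $ <S>            w q p t q q p $    expand <S> -> <E> <S>
  5  $ <S> <E>        w q p t q q p $    expand <E> -> <K> q
  6  $ <S> q <K>      w q p t q q p $    expand <K> -> w <E> t
  7  $ <S> q t <E> w  w q p t q q p $    match w
  8  $ <S> q t <E>    q p t q q p $      expand <E> -> q p
Stack after step 8: $ <S> q t p q (top = q).

q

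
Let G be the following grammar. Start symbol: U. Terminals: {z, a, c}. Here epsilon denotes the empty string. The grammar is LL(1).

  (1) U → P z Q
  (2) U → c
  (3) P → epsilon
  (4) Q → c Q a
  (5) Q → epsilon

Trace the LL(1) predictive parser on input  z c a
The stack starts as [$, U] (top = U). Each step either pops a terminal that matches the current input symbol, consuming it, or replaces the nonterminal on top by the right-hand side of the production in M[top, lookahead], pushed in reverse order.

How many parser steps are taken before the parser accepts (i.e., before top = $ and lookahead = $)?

7

     Stack    Input    Action
  1  $ U      z c a $  expand U → P z Q
  2  $ Q z P  z c a $  expand P → epsilon
  3  $ Q z    z c a $  match z
  4  $ Q      c a $    expand Q → c Q a
  5  $ a Q c  c a $    match c
  6  $ a Q    a $      expand Q → epsilon
  7  $ a      a $      match a
Accept reached after 7 steps.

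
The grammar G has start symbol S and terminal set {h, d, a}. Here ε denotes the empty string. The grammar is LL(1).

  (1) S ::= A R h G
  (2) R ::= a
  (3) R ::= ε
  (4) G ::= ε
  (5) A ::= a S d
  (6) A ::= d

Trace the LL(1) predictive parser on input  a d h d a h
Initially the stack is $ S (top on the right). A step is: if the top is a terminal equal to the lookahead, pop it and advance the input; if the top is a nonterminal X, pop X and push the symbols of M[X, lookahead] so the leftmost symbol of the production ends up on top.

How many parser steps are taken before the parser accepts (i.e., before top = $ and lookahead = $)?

14

      Stack              Input          Action
   1  $ S                a d h d a h $  expand S ::= A R h G
   2  $ G h R A          a d h d a h $  expand A ::= a S d
   3  $ G h R d S a      a d h d a h $  match a
   4  $ G h R d S        d h d a h $    expand S ::= A R h G
   5  $ G h R d G h R A  d h d a h $    expand A ::= d
   6  $ G h R d G h R d  d h d a h $    match d
   7  $ G h R d G h R    h d a h $      expand R ::= ε
   8  $ G h R d G h      h d a h $      match h
   9  $ G h R d G        d a h $        expand G ::= ε
  10  $ G h R d          d a h $        match d
  11  $ G h R            a h $          expand R ::= a
  12  $ G h a            a h $          match a
  13  $ G h              h $            match h
  14  $ G                $              expand G ::= ε
Accept reached after 14 steps.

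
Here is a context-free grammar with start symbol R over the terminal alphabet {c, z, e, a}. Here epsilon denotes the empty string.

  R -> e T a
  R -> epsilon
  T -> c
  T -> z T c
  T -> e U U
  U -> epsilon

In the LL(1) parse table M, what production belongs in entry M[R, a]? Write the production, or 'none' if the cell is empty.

FIRST(R) = {epsilon, e}
FIRST(T) = {c, e, z}
FIRST(U) = {epsilon}
FOLLOW(R) includes $ since R is the start symbol.
FOLLOW(R): R appears on no right-hand side. Thus FOLLOW(R) = {$}.
For R -> e T a: FIRST(e T a) = {e}, so it goes in M[R, t] for t ∈ {e}.
For R -> epsilon: FIRST(epsilon) = {epsilon}, so it goes in M[R, t] for t ∈ {}; since epsilon ∈ FIRST, also for every t ∈ FOLLOW(R) = {$}.
None of these place a production in M[R, a].

none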